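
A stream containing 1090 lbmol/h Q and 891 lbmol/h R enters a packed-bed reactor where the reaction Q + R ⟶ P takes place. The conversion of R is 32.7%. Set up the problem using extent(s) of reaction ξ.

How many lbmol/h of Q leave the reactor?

799 lbmol/h

R reacted = 0.327 × 891 = 291.4 lbmol/h; ν_R = −1, so ξ = 291.4/1 = 291.4 lbmol/h.
Outlet amounts (n = n₀ + ν ξ):
  Q: 1090 − 1(291.4) = 798.6
  R: 891 − 1(291.4) = 599.6
  P: 0 + 1(291.4) = 291.4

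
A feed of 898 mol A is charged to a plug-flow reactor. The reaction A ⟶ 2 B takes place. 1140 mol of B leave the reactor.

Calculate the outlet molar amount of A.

For B: n = n₀ + 2ξ → 1140 = 0 + 2ξ, giving ξ = 570 mol.
Outlet amounts (n = n₀ + ν ξ):
  A: 898 − 1(570) = 328
  B: 0 + 2(570) = 1140

328 mol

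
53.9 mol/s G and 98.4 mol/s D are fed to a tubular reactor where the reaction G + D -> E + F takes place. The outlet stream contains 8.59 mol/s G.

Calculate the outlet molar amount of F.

For G: n = n₀ − 1ξ → 8.59 = 53.9 − 1ξ, giving ξ = 45.31 mol/s.
Outlet amounts (n = n₀ + ν ξ):
  G: 53.9 − 1(45.31) = 8.59
  D: 98.4 − 1(45.31) = 53.09
  E: 0 + 1(45.31) = 45.31
  F: 0 + 1(45.31) = 45.31

45.3 mol/s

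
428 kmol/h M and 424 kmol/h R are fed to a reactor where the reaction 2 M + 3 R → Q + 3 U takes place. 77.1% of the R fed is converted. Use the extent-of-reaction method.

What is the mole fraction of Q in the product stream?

R reacted = 0.771 × 424 = 326.9 kmol/h; ν_R = −3, so ξ = 326.9/3 = 109 kmol/h.
Outlet amounts (n = n₀ + ν ξ):
  M: 428 − 2(109) = 210.1
  R: 424 − 3(109) = 97.1
  Q: 0 + 1(109) = 109
  U: 0 + 3(109) = 326.9
Total out = 743 kmol/h; y_Q = 109 / 743 = 0.1467.

0.147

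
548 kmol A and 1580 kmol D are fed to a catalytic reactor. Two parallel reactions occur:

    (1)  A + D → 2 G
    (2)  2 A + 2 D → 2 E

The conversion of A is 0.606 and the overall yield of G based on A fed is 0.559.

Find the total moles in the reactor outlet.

Yield of G: 2ξ₁ / 548 = 0.559 → ξ₁ = 153.2 kmol.
Conversion of A: 1ξ₁ + 2ξ₂ = 0.606 × 548 = 332.1 → ξ₂ = 89.46 kmol.
Outlet amounts (n = n₀ + Σ ν·ξ):
  A: 548 − 1(153.2) − 2(89.46) = 215.9
  D: 1580 − 1(153.2) − 2(89.46) = 1248
  G: 0 + 2(153.2) = 306.3
  E: 0 + 2(89.46) = 178.9
Total out = 215.9 + 1248 + 306.3 + 178.9 = 1949 kmol.

1950 kmol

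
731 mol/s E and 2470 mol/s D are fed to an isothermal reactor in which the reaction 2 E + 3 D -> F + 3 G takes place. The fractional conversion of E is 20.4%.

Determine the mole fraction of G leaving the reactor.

E reacted = 0.204 × 731 = 149.1 mol/s; ν_E = −2, so ξ = 149.1/2 = 74.56 mol/s.
Outlet amounts (n = n₀ + ν ξ):
  E: 731 − 2(74.56) = 581.9
  D: 2470 − 3(74.56) = 2246
  F: 0 + 1(74.56) = 74.56
  G: 0 + 3(74.56) = 223.7
Total out = 3126 mol/s; y_G = 223.7 / 3126 = 0.07155.

0.0715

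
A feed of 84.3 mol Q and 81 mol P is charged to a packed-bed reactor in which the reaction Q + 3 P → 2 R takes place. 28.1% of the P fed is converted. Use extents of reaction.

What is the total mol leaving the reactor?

150 mol

P reacted = 0.281 × 81 = 22.76 mol; ν_P = −3, so ξ = 22.76/3 = 7.587 mol.
Outlet amounts (n = n₀ + ν ξ):
  Q: 84.3 − 1(7.587) = 76.71
  P: 81 − 3(7.587) = 58.24
  R: 0 + 2(7.587) = 15.17
Total out = 76.71 + 58.24 + 15.17 = 150.1 mol.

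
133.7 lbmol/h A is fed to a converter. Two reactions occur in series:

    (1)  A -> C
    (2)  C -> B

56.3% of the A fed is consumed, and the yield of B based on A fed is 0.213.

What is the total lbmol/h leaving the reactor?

134 lbmol/h

Conversion of A: A consumed = 1ξ₁ = 0.563 × 133.7 → ξ₁ = 75.27 lbmol/h.
Yield of B: 1ξ₂ / 133.7 = 0.213 → ξ₂ = 28.48 lbmol/h.
Outlet amounts (n = n₀ + Σ ν·ξ):
  A: 133.7 − 1(75.27) = 58.43
  C: 0 + 1(75.27) − 1(28.48) = 46.79
  B: 0 + 1(28.48) = 28.48
Total out = 58.43 + 46.79 + 28.48 = 133.7 lbmol/h.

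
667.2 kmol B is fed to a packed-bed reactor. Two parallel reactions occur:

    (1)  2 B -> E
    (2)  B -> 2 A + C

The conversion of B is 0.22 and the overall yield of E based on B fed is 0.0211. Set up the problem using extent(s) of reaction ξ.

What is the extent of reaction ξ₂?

Yield of E: 1ξ₁ / 667.2 = 0.0211 → ξ₁ = 14.08 kmol.
Conversion of B: 2ξ₁ + 1ξ₂ = 0.22 × 667.2 = 146.8 → ξ₂ = 118.6 kmol.
Outlet amounts (n = n₀ + Σ ν·ξ):
  B: 667.2 − 2(14.08) − 1(118.6) = 520.4
  E: 0 + 1(14.08) = 14.08
  A: 0 + 2(118.6) = 237.3
  C: 0 + 1(118.6) = 118.6

ξ₂ = 119 kmol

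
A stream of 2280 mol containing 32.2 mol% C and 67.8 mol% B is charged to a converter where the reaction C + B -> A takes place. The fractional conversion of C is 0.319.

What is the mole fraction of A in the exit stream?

0.114

C reacted = 0.319 × 734.2 = 234.2 mol; ν_C = −1, so ξ = 234.2/1 = 234.2 mol.
Outlet amounts (n = n₀ + ν ξ):
  C: 734.2 − 1(234.2) = 500
  B: 1546 − 1(234.2) = 1312
  A: 0 + 1(234.2) = 234.2
Total out = 2046 mol; y_A = 234.2 / 2046 = 0.1145.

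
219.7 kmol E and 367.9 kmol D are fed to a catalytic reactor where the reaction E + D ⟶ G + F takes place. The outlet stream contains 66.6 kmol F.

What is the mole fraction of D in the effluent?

For F: n = n₀ + 1ξ → 66.6 = 0 + 1ξ, giving ξ = 66.6 kmol.
Outlet amounts (n = n₀ + ν ξ):
  E: 219.7 − 1(66.6) = 153.1
  D: 367.9 − 1(66.6) = 301.3
  G: 0 + 1(66.6) = 66.6
  F: 0 + 1(66.6) = 66.6
Total out = 587.6 kmol; y_D = 301.3 / 587.6 = 0.5128.

0.513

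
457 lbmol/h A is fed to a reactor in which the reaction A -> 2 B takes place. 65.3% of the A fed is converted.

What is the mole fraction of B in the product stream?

A reacted = 0.653 × 457 = 298.4 lbmol/h; ν_A = −1, so ξ = 298.4/1 = 298.4 lbmol/h.
Outlet amounts (n = n₀ + ν ξ):
  A: 457 − 1(298.4) = 158.6
  B: 0 + 2(298.4) = 596.8
Total out = 755.4 lbmol/h; y_B = 596.8 / 755.4 = 0.7901.

0.79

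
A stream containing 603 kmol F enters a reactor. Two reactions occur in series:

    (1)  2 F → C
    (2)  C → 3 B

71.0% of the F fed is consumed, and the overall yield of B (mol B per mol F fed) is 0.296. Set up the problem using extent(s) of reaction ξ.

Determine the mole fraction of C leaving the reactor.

Conversion of F: F consumed = 2ξ₁ = 0.71 × 603 → ξ₁ = 214.1 kmol.
Yield of B: 3ξ₂ / 603 = 0.296 → ξ₂ = 59.5 kmol.
Outlet amounts (n = n₀ + Σ ν·ξ):
  F: 603 − 2(214.1) = 174.9
  C: 0 + 1(214.1) − 1(59.5) = 154.6
  B: 0 + 3(59.5) = 178.5
Total out = 507.9 kmol; y_C = 154.6 / 507.9 = 0.3043.

0.304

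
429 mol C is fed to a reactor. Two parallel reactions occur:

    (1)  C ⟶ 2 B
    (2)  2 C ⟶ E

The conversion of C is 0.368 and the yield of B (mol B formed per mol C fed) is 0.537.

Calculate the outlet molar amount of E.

21.3 mol

Yield of B: 2ξ₁ / 429 = 0.537 → ξ₁ = 115.2 mol.
Conversion of C: 1ξ₁ + 2ξ₂ = 0.368 × 429 = 157.9 → ξ₂ = 21.34 mol.
Outlet amounts (n = n₀ + Σ ν·ξ):
  C: 429 − 1(115.2) − 2(21.34) = 271.1
  B: 0 + 2(115.2) = 230.4
  E: 0 + 1(21.34) = 21.34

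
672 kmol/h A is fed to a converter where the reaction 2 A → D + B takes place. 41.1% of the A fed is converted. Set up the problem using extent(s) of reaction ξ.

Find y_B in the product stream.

0.206

A reacted = 0.411 × 672 = 276.2 kmol/h; ν_A = −2, so ξ = 276.2/2 = 138.1 kmol/h.
Outlet amounts (n = n₀ + ν ξ):
  A: 672 − 2(138.1) = 395.8
  D: 0 + 1(138.1) = 138.1
  B: 0 + 1(138.1) = 138.1
Total out = 672 kmol/h; y_B = 138.1 / 672 = 0.2055.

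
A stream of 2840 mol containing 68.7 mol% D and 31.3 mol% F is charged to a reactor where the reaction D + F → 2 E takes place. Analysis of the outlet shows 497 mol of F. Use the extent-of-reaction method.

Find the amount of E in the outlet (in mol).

784 mol

For F: n = n₀ − 1ξ → 497 = 888.9 − 1ξ, giving ξ = 391.9 mol.
Outlet amounts (n = n₀ + ν ξ):
  D: 1951 − 1(391.9) = 1559
  F: 888.9 − 1(391.9) = 497
  E: 0 + 2(391.9) = 783.8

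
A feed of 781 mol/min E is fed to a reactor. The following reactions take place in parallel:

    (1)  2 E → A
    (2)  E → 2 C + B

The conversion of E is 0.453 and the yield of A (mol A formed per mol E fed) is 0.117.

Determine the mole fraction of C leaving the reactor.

Yield of A: 1ξ₁ / 781 = 0.117 → ξ₁ = 91.38 mol/min.
Conversion of E: 2ξ₁ + 1ξ₂ = 0.453 × 781 = 353.8 → ξ₂ = 171 mol/min.
Outlet amounts (n = n₀ + Σ ν·ξ):
  E: 781 − 2(91.38) − 1(171) = 427.2
  A: 0 + 1(91.38) = 91.38
  C: 0 + 2(171) = 342.1
  B: 0 + 1(171) = 171
Total out = 1032 mol/min; y_C = 342.1 / 1032 = 0.3316.

0.332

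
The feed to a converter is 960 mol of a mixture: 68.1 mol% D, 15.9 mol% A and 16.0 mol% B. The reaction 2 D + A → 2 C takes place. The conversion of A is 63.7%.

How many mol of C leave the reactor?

194 mol

A reacted = 0.637 × 152.6 = 97.23 mol; ν_A = −1, so ξ = 97.23/1 = 97.23 mol.
Outlet amounts (n = n₀ + ν ξ):
  D: 653.8 − 2(97.23) = 459.3
  A: 152.6 − 1(97.23) = 55.41
  C: 0 + 2(97.23) = 194.5
  B: 153.6 (inert)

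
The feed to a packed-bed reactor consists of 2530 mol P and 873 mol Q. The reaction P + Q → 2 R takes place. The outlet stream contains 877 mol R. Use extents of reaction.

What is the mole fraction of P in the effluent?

For R: n = n₀ + 2ξ → 877 = 0 + 2ξ, giving ξ = 438.5 mol.
Outlet amounts (n = n₀ + ν ξ):
  P: 2530 − 1(438.5) = 2092
  Q: 873 − 1(438.5) = 434.5
  R: 0 + 2(438.5) = 877
Total out = 3403 mol; y_P = 2092 / 3403 = 0.6146.

0.615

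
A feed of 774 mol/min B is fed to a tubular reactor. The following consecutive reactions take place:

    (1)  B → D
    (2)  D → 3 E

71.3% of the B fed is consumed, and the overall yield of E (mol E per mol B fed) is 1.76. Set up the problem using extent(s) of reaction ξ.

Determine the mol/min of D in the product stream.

Conversion of B: B consumed = 1ξ₁ = 0.713 × 774 → ξ₁ = 551.9 mol/min.
Yield of E: 3ξ₂ / 774 = 1.76 → ξ₂ = 454.1 mol/min.
Outlet amounts (n = n₀ + Σ ν·ξ):
  B: 774 − 1(551.9) = 222.1
  D: 0 + 1(551.9) − 1(454.1) = 97.78
  E: 0 + 3(454.1) = 1362

97.8 mol/min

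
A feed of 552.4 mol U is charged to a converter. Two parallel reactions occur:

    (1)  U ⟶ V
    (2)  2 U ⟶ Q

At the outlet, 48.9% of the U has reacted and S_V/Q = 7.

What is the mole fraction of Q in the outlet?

0.0575

Conversion of U: U consumed = 0.489 × 552.4 = 270.1 mol = 1ξ₁ + 2ξ₂.
Selectivity: 1ξ₁ / (1ξ₂) = 7 → ξ₁ = 7 ξ₂.
Substitute: (1·7 + 2) ξ₂ = 270.1 → ξ₂ = 30.01 mol, ξ₁ = 210.1 mol.
Outlet amounts (n = n₀ + Σ ν·ξ):
  U: 552.4 − 1(210.1) − 2(30.01) = 282.3
  V: 0 + 1(210.1) = 210.1
  Q: 0 + 1(30.01) = 30.01
Total out = 522.4 mol; y_Q = 30.01 / 522.4 = 0.05746.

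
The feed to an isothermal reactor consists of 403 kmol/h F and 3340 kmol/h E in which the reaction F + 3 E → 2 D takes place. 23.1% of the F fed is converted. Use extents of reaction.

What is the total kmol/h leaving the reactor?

F reacted = 0.231 × 403 = 93.09 kmol/h; ν_F = −1, so ξ = 93.09/1 = 93.09 kmol/h.
Outlet amounts (n = n₀ + ν ξ):
  F: 403 − 1(93.09) = 309.9
  E: 3340 − 3(93.09) = 3061
  D: 0 + 2(93.09) = 186.2
Total out = 309.9 + 3061 + 186.2 = 3557 kmol/h.

3560 kmol/h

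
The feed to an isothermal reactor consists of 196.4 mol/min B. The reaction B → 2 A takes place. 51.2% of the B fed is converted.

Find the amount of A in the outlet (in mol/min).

B reacted = 0.512 × 196.4 = 100.6 mol/min; ν_B = −1, so ξ = 100.6/1 = 100.6 mol/min.
Outlet amounts (n = n₀ + ν ξ):
  B: 196.4 − 1(100.6) = 95.84
  A: 0 + 2(100.6) = 201.1

201 mol/min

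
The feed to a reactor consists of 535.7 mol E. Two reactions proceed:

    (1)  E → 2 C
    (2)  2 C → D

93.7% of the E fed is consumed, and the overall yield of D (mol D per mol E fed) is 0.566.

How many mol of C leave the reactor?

397 mol

Conversion of E: E consumed = 1ξ₁ = 0.937 × 535.7 → ξ₁ = 502 mol.
Yield of D: 1ξ₂ / 535.7 = 0.566 → ξ₂ = 303.2 mol.
Outlet amounts (n = n₀ + Σ ν·ξ):
  E: 535.7 − 1(502) = 33.75
  C: 0 + 2(502) − 2(303.2) = 397.5
  D: 0 + 1(303.2) = 303.2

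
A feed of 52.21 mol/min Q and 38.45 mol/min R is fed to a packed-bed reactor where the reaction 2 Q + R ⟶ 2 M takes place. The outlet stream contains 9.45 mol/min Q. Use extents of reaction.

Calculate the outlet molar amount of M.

For Q: n = n₀ − 2ξ → 9.45 = 52.21 − 2ξ, giving ξ = 21.38 mol/min.
Outlet amounts (n = n₀ + ν ξ):
  Q: 52.21 − 2(21.38) = 9.45
  R: 38.45 − 1(21.38) = 17.07
  M: 0 + 2(21.38) = 42.76

42.8 mol/min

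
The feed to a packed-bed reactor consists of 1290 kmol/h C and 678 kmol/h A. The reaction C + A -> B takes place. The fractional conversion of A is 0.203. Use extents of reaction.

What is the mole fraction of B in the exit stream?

A reacted = 0.203 × 678 = 137.6 kmol/h; ν_A = −1, so ξ = 137.6/1 = 137.6 kmol/h.
Outlet amounts (n = n₀ + ν ξ):
  C: 1290 − 1(137.6) = 1152
  A: 678 − 1(137.6) = 540.4
  B: 0 + 1(137.6) = 137.6
Total out = 1830 kmol/h; y_B = 137.6 / 1830 = 0.07519.

0.0752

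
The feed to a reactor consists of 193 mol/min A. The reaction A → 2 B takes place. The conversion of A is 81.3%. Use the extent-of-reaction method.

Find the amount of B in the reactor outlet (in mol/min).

A reacted = 0.813 × 193 = 156.9 mol/min; ν_A = −1, so ξ = 156.9/1 = 156.9 mol/min.
Outlet amounts (n = n₀ + ν ξ):
  A: 193 − 1(156.9) = 36.09
  B: 0 + 2(156.9) = 313.8

314 mol/min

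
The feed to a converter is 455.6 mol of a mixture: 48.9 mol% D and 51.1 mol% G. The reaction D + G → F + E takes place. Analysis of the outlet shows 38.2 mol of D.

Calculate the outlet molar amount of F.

For D: n = n₀ − 1ξ → 38.2 = 222.8 − 1ξ, giving ξ = 184.6 mol.
Outlet amounts (n = n₀ + ν ξ):
  D: 222.8 − 1(184.6) = 38.2
  G: 232.8 − 1(184.6) = 48.22
  F: 0 + 1(184.6) = 184.6
  E: 0 + 1(184.6) = 184.6

185 mol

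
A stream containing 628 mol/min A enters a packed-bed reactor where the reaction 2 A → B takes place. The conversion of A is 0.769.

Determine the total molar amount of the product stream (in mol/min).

A reacted = 0.769 × 628 = 482.9 mol/min; ν_A = −2, so ξ = 482.9/2 = 241.5 mol/min.
Outlet amounts (n = n₀ + ν ξ):
  A: 628 − 2(241.5) = 145.1
  B: 0 + 1(241.5) = 241.5
Total out = 145.1 + 241.5 = 386.5 mol/min.

387 mol/min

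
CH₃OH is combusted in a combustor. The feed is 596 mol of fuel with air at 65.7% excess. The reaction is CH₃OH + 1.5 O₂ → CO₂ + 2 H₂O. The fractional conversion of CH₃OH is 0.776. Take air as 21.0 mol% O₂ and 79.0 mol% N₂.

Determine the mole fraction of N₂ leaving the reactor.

Stoichiometric O₂ = 1.5 × 596 = 894 mol; O₂ fed = 894 × 1.657 = 1481 mol.
N₂ fed = 1481 × 79/21 = 5573 mol.
Fuel reacted = 0.776 × 596 → ξ = 462.5 mol.
Outlet (n = n₀ + ν ξ):
  CH₃OH: 596 − 1(462.5) = 133.5
  O₂: 1481 − 1.5(462.5) = 787.6
  N₂: 5573 (inert)
  CO₂: 0 + 1(462.5) = 462.5
  H₂O: 0 + 2(462.5) = 925
Total out = 7881 mol; y_N₂ = 5573 / 7881 = 0.7071.

0.707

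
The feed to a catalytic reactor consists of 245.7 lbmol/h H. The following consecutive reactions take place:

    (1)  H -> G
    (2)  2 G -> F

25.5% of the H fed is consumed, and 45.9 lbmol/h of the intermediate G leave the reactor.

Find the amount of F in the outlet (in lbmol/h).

8.38 lbmol/h

Conversion of H: H consumed = 1ξ₁ = 0.255 × 245.7 → ξ₁ = 62.65 lbmol/h.
G balance: n_G = 0 + 1ξ₁ − 2ξ₂ = 45.9 → ξ₂ = (1·62.65 − 45.9)/2 = 8.377 lbmol/h.
Outlet amounts (n = n₀ + Σ ν·ξ):
  H: 245.7 − 1(62.65) = 183
  G: 0 + 1(62.65) − 2(8.377) = 45.9
  F: 0 + 1(8.377) = 8.377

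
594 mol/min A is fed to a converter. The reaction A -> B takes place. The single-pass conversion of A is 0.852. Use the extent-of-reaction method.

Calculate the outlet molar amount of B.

A reacted = 0.852 × 594 = 506.1 mol/min; ν_A = −1, so ξ = 506.1/1 = 506.1 mol/min.
Outlet amounts (n = n₀ + ν ξ):
  A: 594 − 1(506.1) = 87.91
  B: 0 + 1(506.1) = 506.1

506 mol/min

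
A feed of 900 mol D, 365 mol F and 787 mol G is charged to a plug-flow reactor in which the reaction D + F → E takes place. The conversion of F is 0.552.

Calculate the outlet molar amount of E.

201 mol

F reacted = 0.552 × 365 = 201.5 mol; ν_F = −1, so ξ = 201.5/1 = 201.5 mol.
Outlet amounts (n = n₀ + ν ξ):
  D: 900 − 1(201.5) = 698.5
  F: 365 − 1(201.5) = 163.5
  E: 0 + 1(201.5) = 201.5
  G: 787 (inert)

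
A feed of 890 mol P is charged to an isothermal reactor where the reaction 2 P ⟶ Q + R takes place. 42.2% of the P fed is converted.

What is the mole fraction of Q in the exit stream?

0.211

P reacted = 0.422 × 890 = 375.6 mol; ν_P = −2, so ξ = 375.6/2 = 187.8 mol.
Outlet amounts (n = n₀ + ν ξ):
  P: 890 − 2(187.8) = 514.4
  Q: 0 + 1(187.8) = 187.8
  R: 0 + 1(187.8) = 187.8
Total out = 890 mol; y_Q = 187.8 / 890 = 0.211.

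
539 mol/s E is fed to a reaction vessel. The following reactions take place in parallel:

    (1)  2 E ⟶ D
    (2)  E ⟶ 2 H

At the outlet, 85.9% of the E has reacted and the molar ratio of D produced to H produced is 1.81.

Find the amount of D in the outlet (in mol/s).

Conversion of E: E consumed = 0.859 × 539 = 463 mol/s = 2ξ₁ + 1ξ₂.
Selectivity: 1ξ₁ / (2ξ₂) = 1.81 → ξ₁ = 3.62 ξ₂.
Substitute: (2·3.62 + 1) ξ₂ = 463 → ξ₂ = 56.19 mol/s, ξ₁ = 203.4 mol/s.
Outlet amounts (n = n₀ + Σ ν·ξ):
  E: 539 − 2(203.4) − 1(56.19) = 76
  D: 0 + 1(203.4) = 203.4
  H: 0 + 2(56.19) = 112.4

203 mol/s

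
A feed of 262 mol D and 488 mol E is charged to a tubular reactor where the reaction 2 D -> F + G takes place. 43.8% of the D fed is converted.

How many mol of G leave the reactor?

D reacted = 0.438 × 262 = 114.8 mol; ν_D = −2, so ξ = 114.8/2 = 57.38 mol.
Outlet amounts (n = n₀ + ν ξ):
  D: 262 − 2(57.38) = 147.2
  F: 0 + 1(57.38) = 57.38
  G: 0 + 1(57.38) = 57.38
  E: 488 (inert)

57.4 mol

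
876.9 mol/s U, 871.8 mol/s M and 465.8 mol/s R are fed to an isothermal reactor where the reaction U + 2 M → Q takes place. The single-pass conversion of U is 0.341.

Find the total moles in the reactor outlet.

U reacted = 0.341 × 876.9 = 299 mol/s; ν_U = −1, so ξ = 299/1 = 299 mol/s.
Outlet amounts (n = n₀ + ν ξ):
  U: 876.9 − 1(299) = 577.9
  M: 871.8 − 2(299) = 273.8
  Q: 0 + 1(299) = 299
  R: 465.8 (inert)
Total out = 577.9 + 273.8 + 299 + 465.8 = 1616 mol/s.

1620 mol/s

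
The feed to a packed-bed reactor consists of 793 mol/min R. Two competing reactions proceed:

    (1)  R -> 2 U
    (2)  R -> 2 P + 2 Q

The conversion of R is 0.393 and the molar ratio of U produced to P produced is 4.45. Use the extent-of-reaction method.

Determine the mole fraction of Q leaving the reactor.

Conversion of R: R consumed = 0.393 × 793 = 311.6 mol/min = 1ξ₁ + 1ξ₂.
Selectivity: 2ξ₁ / (2ξ₂) = 4.45 → ξ₁ = 4.45 ξ₂.
Substitute: (1·4.45 + 1) ξ₂ = 311.6 → ξ₂ = 57.18 mol/min, ξ₁ = 254.5 mol/min.
Outlet amounts (n = n₀ + Σ ν·ξ):
  R: 793 − 1(254.5) − 1(57.18) = 481.4
  U: 0 + 2(254.5) = 508.9
  P: 0 + 2(57.18) = 114.4
  Q: 0 + 2(57.18) = 114.4
Total out = 1219 mol/min; y_Q = 114.4 / 1219 = 0.09382.

0.0938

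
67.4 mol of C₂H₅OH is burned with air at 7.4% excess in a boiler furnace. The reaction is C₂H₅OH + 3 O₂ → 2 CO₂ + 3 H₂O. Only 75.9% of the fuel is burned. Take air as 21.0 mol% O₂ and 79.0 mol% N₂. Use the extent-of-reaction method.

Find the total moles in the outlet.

Stoichiometric O₂ = 3 × 67.4 = 202.2 mol; O₂ fed = 202.2 × 1.074 = 217.2 mol.
N₂ fed = 217.2 × 79/21 = 816.9 mol.
Fuel reacted = 0.759 × 67.4 → ξ = 51.16 mol.
Outlet (n = n₀ + ν ξ):
  C₂H₅OH: 67.4 − 1(51.16) = 16.24
  O₂: 217.2 − 3(51.16) = 63.69
  N₂: 816.9 (inert)
  CO₂: 0 + 2(51.16) = 102.3
  H₂O: 0 + 3(51.16) = 153.5
Total out = 16.24 + 63.69 + 816.9 + 102.3 + 153.5 = 1153 mol.

1150 mol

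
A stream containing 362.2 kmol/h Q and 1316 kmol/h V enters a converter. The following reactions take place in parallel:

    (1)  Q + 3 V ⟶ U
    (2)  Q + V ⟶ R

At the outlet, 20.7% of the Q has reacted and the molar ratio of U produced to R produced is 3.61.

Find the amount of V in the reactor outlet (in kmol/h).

1120 kmol/h

Conversion of Q: Q consumed = 0.207 × 362.2 = 74.98 kmol/h = 1ξ₁ + 1ξ₂.
Selectivity: 1ξ₁ / (1ξ₂) = 3.61 → ξ₁ = 3.61 ξ₂.
Substitute: (1·3.61 + 1) ξ₂ = 74.98 → ξ₂ = 16.26 kmol/h, ξ₁ = 58.71 kmol/h.
Outlet amounts (n = n₀ + Σ ν·ξ):
  Q: 362.2 − 1(58.71) − 1(16.26) = 287.2
  V: 1316 − 3(58.71) − 1(16.26) = 1124
  U: 0 + 1(58.71) = 58.71
  R: 0 + 1(16.26) = 16.26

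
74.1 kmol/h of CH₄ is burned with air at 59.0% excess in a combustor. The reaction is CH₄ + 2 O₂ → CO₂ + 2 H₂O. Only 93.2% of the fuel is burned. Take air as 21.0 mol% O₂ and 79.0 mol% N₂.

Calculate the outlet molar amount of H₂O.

138 kmol/h

Stoichiometric O₂ = 2 × 74.1 = 148.2 kmol/h; O₂ fed = 148.2 × 1.590 = 235.6 kmol/h.
N₂ fed = 235.6 × 79/21 = 886.4 kmol/h.
Fuel reacted = 0.932 × 74.1 → ξ = 69.06 kmol/h.
Outlet (n = n₀ + ν ξ):
  CH₄: 74.1 − 1(69.06) = 5.039
  O₂: 235.6 − 2(69.06) = 97.52
  N₂: 886.4 (inert)
  CO₂: 0 + 1(69.06) = 69.06
  H₂O: 0 + 2(69.06) = 138.1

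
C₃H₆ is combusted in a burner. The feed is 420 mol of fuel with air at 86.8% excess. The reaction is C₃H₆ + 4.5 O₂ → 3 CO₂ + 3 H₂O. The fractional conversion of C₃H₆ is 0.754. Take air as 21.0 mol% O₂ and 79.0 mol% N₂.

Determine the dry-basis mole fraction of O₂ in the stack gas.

Stoichiometric O₂ = 4.5 × 420 = 1890 mol; O₂ fed = 1890 × 1.868 = 3531 mol.
N₂ fed = 3531 × 79/21 = 13280 mol.
Fuel reacted = 0.754 × 420 → ξ = 316.7 mol.
Outlet (n = n₀ + ν ξ):
  C₃H₆: 420 − 1(316.7) = 103.3
  O₂: 3531 − 4.5(316.7) = 2105
  N₂: 13280 (inert)
  CO₂: 0 + 3(316.7) = 950
  H₂O: 0 + 3(316.7) = 950
Dry total = 16440 mol; y_O₂ (dry) = 2105 / 16440 = 0.1281.

0.128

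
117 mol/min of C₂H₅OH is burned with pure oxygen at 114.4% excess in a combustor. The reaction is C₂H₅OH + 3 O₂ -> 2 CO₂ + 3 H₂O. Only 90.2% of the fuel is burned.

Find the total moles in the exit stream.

Stoichiometric O₂ = 3 × 117 = 351 mol/min; O₂ fed = 351 × 2.144 = 752.5 mol/min.
Fuel reacted = 0.902 × 117 → ξ = 105.5 mol/min.
Outlet (n = n₀ + ν ξ):
  C₂H₅OH: 117 − 1(105.5) = 11.47
  O₂: 752.5 − 3(105.5) = 435.9
  CO₂: 0 + 2(105.5) = 211.1
  H₂O: 0 + 3(105.5) = 316.6
Total out = 11.47 + 435.9 + 211.1 + 316.6 = 975.1 mol/min.

975 mol/min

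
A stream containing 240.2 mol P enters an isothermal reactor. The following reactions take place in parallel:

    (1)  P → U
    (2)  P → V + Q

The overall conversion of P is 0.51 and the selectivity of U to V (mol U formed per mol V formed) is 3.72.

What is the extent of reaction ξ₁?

Conversion of P: P consumed = 0.51 × 240.2 = 122.5 mol = 1ξ₁ + 1ξ₂.
Selectivity: 1ξ₁ / (1ξ₂) = 3.72 → ξ₁ = 3.72 ξ₂.
Substitute: (1·3.72 + 1) ξ₂ = 122.5 → ξ₂ = 25.95 mol, ξ₁ = 96.55 mol.
Outlet amounts (n = n₀ + Σ ν·ξ):
  P: 240.2 − 1(96.55) − 1(25.95) = 117.7
  U: 0 + 1(96.55) = 96.55
  V: 0 + 1(25.95) = 25.95
  Q: 0 + 1(25.95) = 25.95

ξ₁ = 96.5 mol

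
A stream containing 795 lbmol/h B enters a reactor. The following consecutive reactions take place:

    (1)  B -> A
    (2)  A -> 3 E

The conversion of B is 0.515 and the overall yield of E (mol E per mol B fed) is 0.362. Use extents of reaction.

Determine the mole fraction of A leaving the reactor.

Conversion of B: B consumed = 1ξ₁ = 0.515 × 795 → ξ₁ = 409.4 lbmol/h.
Yield of E: 3ξ₂ / 795 = 0.362 → ξ₂ = 95.93 lbmol/h.
Outlet amounts (n = n₀ + Σ ν·ξ):
  B: 795 − 1(409.4) = 385.6
  A: 0 + 1(409.4) − 1(95.93) = 313.5
  E: 0 + 3(95.93) = 287.8
Total out = 986.9 lbmol/h; y_A = 313.5 / 986.9 = 0.3177.

0.318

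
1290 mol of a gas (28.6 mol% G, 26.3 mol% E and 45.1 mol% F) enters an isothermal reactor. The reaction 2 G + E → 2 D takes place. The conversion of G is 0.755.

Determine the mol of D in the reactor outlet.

G reacted = 0.755 × 368.9 = 278.5 mol; ν_G = −2, so ξ = 278.5/2 = 139.3 mol.
Outlet amounts (n = n₀ + ν ξ):
  G: 368.9 − 2(139.3) = 90.39
  E: 339.3 − 1(139.3) = 200
  D: 0 + 2(139.3) = 278.5
  F: 581.8 (inert)

279 mol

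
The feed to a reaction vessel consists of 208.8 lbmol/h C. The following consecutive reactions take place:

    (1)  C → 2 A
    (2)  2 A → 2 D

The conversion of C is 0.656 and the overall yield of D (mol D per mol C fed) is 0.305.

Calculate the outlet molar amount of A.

210 lbmol/h

Conversion of C: C consumed = 1ξ₁ = 0.656 × 208.8 → ξ₁ = 137 lbmol/h.
Yield of D: 2ξ₂ / 208.8 = 0.305 → ξ₂ = 31.84 lbmol/h.
Outlet amounts (n = n₀ + Σ ν·ξ):
  C: 208.8 − 1(137) = 71.83
  A: 0 + 2(137) − 2(31.84) = 210.3
  D: 0 + 2(31.84) = 63.68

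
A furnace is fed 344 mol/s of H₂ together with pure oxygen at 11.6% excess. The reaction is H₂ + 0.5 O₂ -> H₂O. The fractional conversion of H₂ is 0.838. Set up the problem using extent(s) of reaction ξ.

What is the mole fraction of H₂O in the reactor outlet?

0.736

Stoichiometric O₂ = 0.5 × 344 = 172 mol/s; O₂ fed = 172 × 1.116 = 192 mol/s.
Fuel reacted = 0.838 × 344 → ξ = 288.3 mol/s.
Outlet (n = n₀ + ν ξ):
  H₂: 344 − 1(288.3) = 55.73
  O₂: 192 − 0.5(288.3) = 47.82
  H₂O: 0 + 1(288.3) = 288.3
Total out = 391.8 mol/s; y_H₂O = 288.3 / 391.8 = 0.7357.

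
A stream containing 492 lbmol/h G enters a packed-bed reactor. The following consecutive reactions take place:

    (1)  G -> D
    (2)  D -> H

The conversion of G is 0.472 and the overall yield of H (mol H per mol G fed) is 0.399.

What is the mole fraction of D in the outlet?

0.073

Conversion of G: G consumed = 1ξ₁ = 0.472 × 492 → ξ₁ = 232.2 lbmol/h.
Yield of H: 1ξ₂ / 492 = 0.399 → ξ₂ = 196.3 lbmol/h.
Outlet amounts (n = n₀ + Σ ν·ξ):
  G: 492 − 1(232.2) = 259.8
  D: 0 + 1(232.2) − 1(196.3) = 35.92
  H: 0 + 1(196.3) = 196.3
Total out = 492 lbmol/h; y_D = 35.92 / 492 = 0.073.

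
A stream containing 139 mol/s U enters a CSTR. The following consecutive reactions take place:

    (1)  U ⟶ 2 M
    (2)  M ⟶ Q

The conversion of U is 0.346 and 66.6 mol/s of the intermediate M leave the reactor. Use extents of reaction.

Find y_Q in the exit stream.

0.158

Conversion of U: U consumed = 1ξ₁ = 0.346 × 139 → ξ₁ = 48.09 mol/s.
M balance: n_M = 0 + 2ξ₁ − 1ξ₂ = 66.6 → ξ₂ = (2·48.09 − 66.6)/1 = 29.59 mol/s.
Outlet amounts (n = n₀ + Σ ν·ξ):
  U: 139 − 1(48.09) = 90.91
  M: 0 + 2(48.09) − 1(29.59) = 66.6
  Q: 0 + 1(29.59) = 29.59
Total out = 187.1 mol/s; y_Q = 29.59 / 187.1 = 0.1581.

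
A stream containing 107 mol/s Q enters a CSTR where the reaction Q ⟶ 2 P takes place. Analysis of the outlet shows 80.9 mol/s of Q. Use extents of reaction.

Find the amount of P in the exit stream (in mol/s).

52.2 mol/s

For Q: n = n₀ − 1ξ → 80.9 = 107 − 1ξ, giving ξ = 26.1 mol/s.
Outlet amounts (n = n₀ + ν ξ):
  Q: 107 − 1(26.1) = 80.9
  P: 0 + 2(26.1) = 52.2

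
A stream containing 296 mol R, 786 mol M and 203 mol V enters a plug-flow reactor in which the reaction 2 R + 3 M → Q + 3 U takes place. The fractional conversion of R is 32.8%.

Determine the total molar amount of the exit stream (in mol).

1240 mol

R reacted = 0.328 × 296 = 97.09 mol; ν_R = −2, so ξ = 97.09/2 = 48.54 mol.
Outlet amounts (n = n₀ + ν ξ):
  R: 296 − 2(48.54) = 198.9
  M: 786 − 3(48.54) = 640.4
  Q: 0 + 1(48.54) = 48.54
  U: 0 + 3(48.54) = 145.6
  V: 203 (inert)
Total out = 198.9 + 640.4 + 48.54 + 145.6 + 203 = 1236 mol.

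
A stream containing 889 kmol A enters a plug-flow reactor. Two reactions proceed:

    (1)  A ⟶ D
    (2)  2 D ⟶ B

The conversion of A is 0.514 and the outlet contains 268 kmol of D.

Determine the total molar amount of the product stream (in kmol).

Conversion of A: A consumed = 1ξ₁ = 0.514 × 889 → ξ₁ = 456.9 kmol.
D balance: n_D = 0 + 1ξ₁ − 2ξ₂ = 268 → ξ₂ = (1·456.9 − 268)/2 = 94.47 kmol.
Outlet amounts (n = n₀ + Σ ν·ξ):
  A: 889 − 1(456.9) = 432.1
  D: 0 + 1(456.9) − 2(94.47) = 268
  B: 0 + 1(94.47) = 94.47
Total out = 432.1 + 268 + 94.47 = 794.5 kmol.

795 kmol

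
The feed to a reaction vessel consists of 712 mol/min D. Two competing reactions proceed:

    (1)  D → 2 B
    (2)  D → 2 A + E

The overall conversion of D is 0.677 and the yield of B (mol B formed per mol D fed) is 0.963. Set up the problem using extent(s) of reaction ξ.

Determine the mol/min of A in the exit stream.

278 mol/min

Yield of B: 2ξ₁ / 712 = 0.963 → ξ₁ = 342.8 mol/min.
Conversion of D: 1ξ₁ + 1ξ₂ = 0.677 × 712 = 482 → ξ₂ = 139.2 mol/min.
Outlet amounts (n = n₀ + Σ ν·ξ):
  D: 712 − 1(342.8) − 1(139.2) = 230
  B: 0 + 2(342.8) = 685.7
  A: 0 + 2(139.2) = 278.4
  E: 0 + 1(139.2) = 139.2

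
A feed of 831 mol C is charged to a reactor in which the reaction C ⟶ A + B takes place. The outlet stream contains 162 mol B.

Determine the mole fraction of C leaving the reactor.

For B: n = n₀ + 1ξ → 162 = 0 + 1ξ, giving ξ = 162 mol.
Outlet amounts (n = n₀ + ν ξ):
  C: 831 − 1(162) = 669
  A: 0 + 1(162) = 162
  B: 0 + 1(162) = 162
Total out = 993 mol; y_C = 669 / 993 = 0.6737.

0.674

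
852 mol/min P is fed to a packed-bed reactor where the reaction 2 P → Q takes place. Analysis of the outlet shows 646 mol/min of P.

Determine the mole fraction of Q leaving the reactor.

For P: n = n₀ − 2ξ → 646 = 852 − 2ξ, giving ξ = 103 mol/min.
Outlet amounts (n = n₀ + ν ξ):
  P: 852 − 2(103) = 646
  Q: 0 + 1(103) = 103
Total out = 749 mol/min; y_Q = 103 / 749 = 0.1375.

0.138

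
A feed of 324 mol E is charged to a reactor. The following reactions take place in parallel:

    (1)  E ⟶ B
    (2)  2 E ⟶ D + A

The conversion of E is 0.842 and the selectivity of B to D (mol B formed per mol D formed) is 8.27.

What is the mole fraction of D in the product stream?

Conversion of E: E consumed = 0.842 × 324 = 272.8 mol = 1ξ₁ + 2ξ₂.
Selectivity: 1ξ₁ / (1ξ₂) = 8.27 → ξ₁ = 8.27 ξ₂.
Substitute: (1·8.27 + 2) ξ₂ = 272.8 → ξ₂ = 26.56 mol, ξ₁ = 219.7 mol.
Outlet amounts (n = n₀ + Σ ν·ξ):
  E: 324 − 1(219.7) − 2(26.56) = 51.19
  B: 0 + 1(219.7) = 219.7
  D: 0 + 1(26.56) = 26.56
  A: 0 + 1(26.56) = 26.56
Total out = 324 mol; y_D = 26.56 / 324 = 0.08199.

0.082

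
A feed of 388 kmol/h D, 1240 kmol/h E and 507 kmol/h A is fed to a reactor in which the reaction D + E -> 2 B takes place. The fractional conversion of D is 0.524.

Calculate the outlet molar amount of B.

407 kmol/h

D reacted = 0.524 × 388 = 203.3 kmol/h; ν_D = −1, so ξ = 203.3/1 = 203.3 kmol/h.
Outlet amounts (n = n₀ + ν ξ):
  D: 388 − 1(203.3) = 184.7
  E: 1240 − 1(203.3) = 1037
  B: 0 + 2(203.3) = 406.6
  A: 507 (inert)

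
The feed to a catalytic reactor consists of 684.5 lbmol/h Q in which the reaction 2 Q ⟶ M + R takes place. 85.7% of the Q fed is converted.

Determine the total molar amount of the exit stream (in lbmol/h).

684 lbmol/h

Q reacted = 0.857 × 684.5 = 586.6 lbmol/h; ν_Q = −2, so ξ = 586.6/2 = 293.3 lbmol/h.
Outlet amounts (n = n₀ + ν ξ):
  Q: 684.5 − 2(293.3) = 97.88
  M: 0 + 1(293.3) = 293.3
  R: 0 + 1(293.3) = 293.3
Total out = 97.88 + 293.3 + 293.3 = 684.5 lbmol/h.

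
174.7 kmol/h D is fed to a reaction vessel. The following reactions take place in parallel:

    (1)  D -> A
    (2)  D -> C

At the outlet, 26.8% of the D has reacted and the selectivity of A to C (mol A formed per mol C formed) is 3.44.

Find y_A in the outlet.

0.208

Conversion of D: D consumed = 0.268 × 174.7 = 46.82 kmol/h = 1ξ₁ + 1ξ₂.
Selectivity: 1ξ₁ / (1ξ₂) = 3.44 → ξ₁ = 3.44 ξ₂.
Substitute: (1·3.44 + 1) ξ₂ = 46.82 → ξ₂ = 10.54 kmol/h, ξ₁ = 36.27 kmol/h.
Outlet amounts (n = n₀ + Σ ν·ξ):
  D: 174.7 − 1(36.27) − 1(10.54) = 127.9
  A: 0 + 1(36.27) = 36.27
  C: 0 + 1(10.54) = 10.54
Total out = 174.7 kmol/h; y_A = 36.27 / 174.7 = 0.2076.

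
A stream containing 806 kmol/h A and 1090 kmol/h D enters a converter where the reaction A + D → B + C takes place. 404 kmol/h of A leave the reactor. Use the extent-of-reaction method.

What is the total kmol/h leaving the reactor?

For A: n = n₀ − 1ξ → 404 = 806 − 1ξ, giving ξ = 402 kmol/h.
Outlet amounts (n = n₀ + ν ξ):
  A: 806 − 1(402) = 404
  D: 1090 − 1(402) = 688
  B: 0 + 1(402) = 402
  C: 0 + 1(402) = 402
Total out = 404 + 688 + 402 + 402 = 1896 kmol/h.

1900 kmol/h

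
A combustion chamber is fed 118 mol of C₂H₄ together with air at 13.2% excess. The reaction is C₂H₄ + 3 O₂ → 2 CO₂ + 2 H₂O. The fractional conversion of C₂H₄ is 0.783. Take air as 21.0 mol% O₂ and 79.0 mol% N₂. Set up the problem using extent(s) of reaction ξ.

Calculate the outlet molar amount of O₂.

Stoichiometric O₂ = 3 × 118 = 354 mol; O₂ fed = 354 × 1.132 = 400.7 mol.
N₂ fed = 400.7 × 79/21 = 1508 mol.
Fuel reacted = 0.783 × 118 → ξ = 92.39 mol.
Outlet (n = n₀ + ν ξ):
  C₂H₄: 118 − 1(92.39) = 25.61
  O₂: 400.7 − 3(92.39) = 123.5
  N₂: 1508 (inert)
  CO₂: 0 + 2(92.39) = 184.8
  H₂O: 0 + 2(92.39) = 184.8

124 mol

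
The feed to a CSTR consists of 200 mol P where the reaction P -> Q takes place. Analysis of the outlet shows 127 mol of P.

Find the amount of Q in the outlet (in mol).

73 mol

For P: n = n₀ − 1ξ → 127 = 200 − 1ξ, giving ξ = 73 mol.
Outlet amounts (n = n₀ + ν ξ):
  P: 200 − 1(73) = 127
  Q: 0 + 1(73) = 73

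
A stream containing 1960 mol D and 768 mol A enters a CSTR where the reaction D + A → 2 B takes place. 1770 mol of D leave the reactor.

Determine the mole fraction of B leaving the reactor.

0.139

For D: n = n₀ − 1ξ → 1770 = 1960 − 1ξ, giving ξ = 190 mol.
Outlet amounts (n = n₀ + ν ξ):
  D: 1960 − 1(190) = 1770
  A: 768 − 1(190) = 578
  B: 0 + 2(190) = 380
Total out = 2728 mol; y_B = 380 / 2728 = 0.1393.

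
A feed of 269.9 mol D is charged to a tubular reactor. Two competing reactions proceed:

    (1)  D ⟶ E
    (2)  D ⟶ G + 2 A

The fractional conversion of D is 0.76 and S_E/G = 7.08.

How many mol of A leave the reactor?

50.8 mol

Conversion of D: D consumed = 0.76 × 269.9 = 205.1 mol = 1ξ₁ + 1ξ₂.
Selectivity: 1ξ₁ / (1ξ₂) = 7.08 → ξ₁ = 7.08 ξ₂.
Substitute: (1·7.08 + 1) ξ₂ = 205.1 → ξ₂ = 25.39 mol, ξ₁ = 179.7 mol.
Outlet amounts (n = n₀ + Σ ν·ξ):
  D: 269.9 − 1(179.7) − 1(25.39) = 64.78
  E: 0 + 1(179.7) = 179.7
  G: 0 + 1(25.39) = 25.39
  A: 0 + 2(25.39) = 50.77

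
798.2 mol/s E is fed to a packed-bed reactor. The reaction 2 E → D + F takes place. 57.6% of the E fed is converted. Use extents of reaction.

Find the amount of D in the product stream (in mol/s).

230 mol/s

E reacted = 0.576 × 798.2 = 459.8 mol/s; ν_E = −2, so ξ = 459.8/2 = 229.9 mol/s.
Outlet amounts (n = n₀ + ν ξ):
  E: 798.2 − 2(229.9) = 338.4
  D: 0 + 1(229.9) = 229.9
  F: 0 + 1(229.9) = 229.9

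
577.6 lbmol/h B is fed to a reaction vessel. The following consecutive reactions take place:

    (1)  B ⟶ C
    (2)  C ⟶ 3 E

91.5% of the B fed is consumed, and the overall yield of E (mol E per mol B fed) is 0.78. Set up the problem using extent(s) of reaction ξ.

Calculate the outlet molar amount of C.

378 lbmol/h

Conversion of B: B consumed = 1ξ₁ = 0.915 × 577.6 → ξ₁ = 528.5 lbmol/h.
Yield of E: 3ξ₂ / 577.6 = 0.78 → ξ₂ = 150.2 lbmol/h.
Outlet amounts (n = n₀ + Σ ν·ξ):
  B: 577.6 − 1(528.5) = 49.1
  C: 0 + 1(528.5) − 1(150.2) = 378.3
  E: 0 + 3(150.2) = 450.5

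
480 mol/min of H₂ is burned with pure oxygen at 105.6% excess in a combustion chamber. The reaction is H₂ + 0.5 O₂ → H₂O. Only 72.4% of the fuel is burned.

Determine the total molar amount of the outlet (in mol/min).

Stoichiometric O₂ = 0.5 × 480 = 240 mol/min; O₂ fed = 240 × 2.056 = 493.4 mol/min.
Fuel reacted = 0.724 × 480 → ξ = 347.5 mol/min.
Outlet (n = n₀ + ν ξ):
  H₂: 480 − 1(347.5) = 132.5
  O₂: 493.4 − 0.5(347.5) = 319.7
  H₂O: 0 + 1(347.5) = 347.5
Total out = 132.5 + 319.7 + 347.5 = 799.7 mol/min.

800 mol/min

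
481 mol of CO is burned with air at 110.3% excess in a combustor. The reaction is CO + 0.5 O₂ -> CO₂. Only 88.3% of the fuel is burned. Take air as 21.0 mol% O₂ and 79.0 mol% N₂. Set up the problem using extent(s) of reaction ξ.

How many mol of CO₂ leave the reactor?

Stoichiometric O₂ = 0.5 × 481 = 240.5 mol; O₂ fed = 240.5 × 2.103 = 505.8 mol.
N₂ fed = 505.8 × 79/21 = 1903 mol.
Fuel reacted = 0.883 × 481 → ξ = 424.7 mol.
Outlet (n = n₀ + ν ξ):
  CO: 481 − 1(424.7) = 56.28
  O₂: 505.8 − 0.5(424.7) = 293.4
  N₂: 1903 (inert)
  CO₂: 0 + 1(424.7) = 424.7

425 mol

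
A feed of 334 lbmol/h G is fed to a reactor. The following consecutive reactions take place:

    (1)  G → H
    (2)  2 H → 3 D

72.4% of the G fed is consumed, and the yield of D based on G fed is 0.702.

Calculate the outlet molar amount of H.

Conversion of G: G consumed = 1ξ₁ = 0.724 × 334 → ξ₁ = 241.8 lbmol/h.
Yield of D: 3ξ₂ / 334 = 0.702 → ξ₂ = 78.16 lbmol/h.
Outlet amounts (n = n₀ + Σ ν·ξ):
  G: 334 − 1(241.8) = 92.18
  H: 0 + 1(241.8) − 2(78.16) = 85.5
  D: 0 + 3(78.16) = 234.5

85.5 lbmol/h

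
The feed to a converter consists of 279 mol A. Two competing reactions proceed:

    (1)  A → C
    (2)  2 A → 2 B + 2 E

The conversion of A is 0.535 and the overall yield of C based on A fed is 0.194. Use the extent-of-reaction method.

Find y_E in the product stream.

0.254

Yield of C: 1ξ₁ / 279 = 0.194 → ξ₁ = 54.13 mol.
Conversion of A: 1ξ₁ + 2ξ₂ = 0.535 × 279 = 149.3 → ξ₂ = 47.57 mol.
Outlet amounts (n = n₀ + Σ ν·ξ):
  A: 279 − 1(54.13) − 2(47.57) = 129.7
  C: 0 + 1(54.13) = 54.13
  B: 0 + 2(47.57) = 95.14
  E: 0 + 2(47.57) = 95.14
Total out = 374.1 mol; y_E = 95.14 / 374.1 = 0.2543.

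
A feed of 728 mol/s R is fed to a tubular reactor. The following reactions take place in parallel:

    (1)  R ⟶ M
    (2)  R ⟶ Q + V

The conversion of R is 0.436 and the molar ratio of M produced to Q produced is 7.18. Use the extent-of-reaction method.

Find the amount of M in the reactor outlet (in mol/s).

Conversion of R: R consumed = 0.436 × 728 = 317.4 mol/s = 1ξ₁ + 1ξ₂.
Selectivity: 1ξ₁ / (1ξ₂) = 7.18 → ξ₁ = 7.18 ξ₂.
Substitute: (1·7.18 + 1) ξ₂ = 317.4 → ξ₂ = 38.8 mol/s, ξ₁ = 278.6 mol/s.
Outlet amounts (n = n₀ + Σ ν·ξ):
  R: 728 − 1(278.6) − 1(38.8) = 410.6
  M: 0 + 1(278.6) = 278.6
  Q: 0 + 1(38.8) = 38.8
  V: 0 + 1(38.8) = 38.8

279 mol/s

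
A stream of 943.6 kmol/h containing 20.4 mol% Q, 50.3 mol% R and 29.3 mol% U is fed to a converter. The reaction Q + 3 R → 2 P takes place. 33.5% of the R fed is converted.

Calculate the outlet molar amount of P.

106 kmol/h

R reacted = 0.335 × 474.6 = 159 kmol/h; ν_R = −3, so ξ = 159/3 = 53 kmol/h.
Outlet amounts (n = n₀ + ν ξ):
  Q: 192.5 − 1(53) = 139.5
  R: 474.6 − 3(53) = 315.6
  P: 0 + 2(53) = 106
  U: 276.5 (inert)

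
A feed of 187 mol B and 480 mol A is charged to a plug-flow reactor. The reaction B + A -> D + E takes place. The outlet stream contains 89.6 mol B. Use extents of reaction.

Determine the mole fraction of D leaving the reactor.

0.146

For B: n = n₀ − 1ξ → 89.6 = 187 − 1ξ, giving ξ = 97.4 mol.
Outlet amounts (n = n₀ + ν ξ):
  B: 187 − 1(97.4) = 89.6
  A: 480 − 1(97.4) = 382.6
  D: 0 + 1(97.4) = 97.4
  E: 0 + 1(97.4) = 97.4
Total out = 667 mol; y_D = 97.4 / 667 = 0.146.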